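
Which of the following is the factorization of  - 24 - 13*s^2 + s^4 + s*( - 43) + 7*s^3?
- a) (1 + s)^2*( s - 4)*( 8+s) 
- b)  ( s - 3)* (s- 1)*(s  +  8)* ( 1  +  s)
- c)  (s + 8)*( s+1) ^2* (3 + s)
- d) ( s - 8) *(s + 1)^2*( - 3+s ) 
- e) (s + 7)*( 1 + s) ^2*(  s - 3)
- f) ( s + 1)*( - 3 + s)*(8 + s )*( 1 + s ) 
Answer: f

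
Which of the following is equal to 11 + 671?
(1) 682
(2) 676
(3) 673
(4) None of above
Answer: 1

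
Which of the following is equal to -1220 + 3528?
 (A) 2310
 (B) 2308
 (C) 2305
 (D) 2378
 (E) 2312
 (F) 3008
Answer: B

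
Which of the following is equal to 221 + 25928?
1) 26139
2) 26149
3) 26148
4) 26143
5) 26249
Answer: 2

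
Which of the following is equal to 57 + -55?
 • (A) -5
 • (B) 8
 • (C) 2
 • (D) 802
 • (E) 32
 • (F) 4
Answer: C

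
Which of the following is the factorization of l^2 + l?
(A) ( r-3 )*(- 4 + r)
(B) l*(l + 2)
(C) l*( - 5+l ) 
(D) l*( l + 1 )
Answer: D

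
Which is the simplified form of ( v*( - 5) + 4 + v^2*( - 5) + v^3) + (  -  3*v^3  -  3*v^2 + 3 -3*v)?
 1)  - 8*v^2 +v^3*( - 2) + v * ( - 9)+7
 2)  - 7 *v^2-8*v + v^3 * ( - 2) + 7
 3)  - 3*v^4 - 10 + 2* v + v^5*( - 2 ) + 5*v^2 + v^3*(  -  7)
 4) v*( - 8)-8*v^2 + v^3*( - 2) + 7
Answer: 4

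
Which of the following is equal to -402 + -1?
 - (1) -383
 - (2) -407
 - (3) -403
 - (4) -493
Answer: 3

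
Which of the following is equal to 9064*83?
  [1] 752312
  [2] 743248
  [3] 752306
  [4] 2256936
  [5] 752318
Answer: 1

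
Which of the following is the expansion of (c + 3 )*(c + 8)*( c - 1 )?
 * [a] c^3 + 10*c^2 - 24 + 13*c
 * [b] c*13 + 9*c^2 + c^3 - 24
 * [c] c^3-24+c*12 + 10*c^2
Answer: a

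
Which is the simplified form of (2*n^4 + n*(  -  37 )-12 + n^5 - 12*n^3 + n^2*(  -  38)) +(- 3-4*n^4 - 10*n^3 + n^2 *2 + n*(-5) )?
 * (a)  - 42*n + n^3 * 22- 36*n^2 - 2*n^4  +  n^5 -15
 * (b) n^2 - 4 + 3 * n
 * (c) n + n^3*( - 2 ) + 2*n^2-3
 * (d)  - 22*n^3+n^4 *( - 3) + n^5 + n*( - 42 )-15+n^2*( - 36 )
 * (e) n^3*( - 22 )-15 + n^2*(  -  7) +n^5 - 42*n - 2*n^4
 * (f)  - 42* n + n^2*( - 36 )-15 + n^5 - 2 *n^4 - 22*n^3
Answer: f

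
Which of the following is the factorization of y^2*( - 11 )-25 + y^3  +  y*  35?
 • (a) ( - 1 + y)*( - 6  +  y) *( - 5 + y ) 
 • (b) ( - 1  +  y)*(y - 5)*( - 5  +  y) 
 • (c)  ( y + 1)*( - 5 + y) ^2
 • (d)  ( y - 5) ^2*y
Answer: b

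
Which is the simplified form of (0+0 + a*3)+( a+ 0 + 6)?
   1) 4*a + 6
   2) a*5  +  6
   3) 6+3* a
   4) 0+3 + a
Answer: 1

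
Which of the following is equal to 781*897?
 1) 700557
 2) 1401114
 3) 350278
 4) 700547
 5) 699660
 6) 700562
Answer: 1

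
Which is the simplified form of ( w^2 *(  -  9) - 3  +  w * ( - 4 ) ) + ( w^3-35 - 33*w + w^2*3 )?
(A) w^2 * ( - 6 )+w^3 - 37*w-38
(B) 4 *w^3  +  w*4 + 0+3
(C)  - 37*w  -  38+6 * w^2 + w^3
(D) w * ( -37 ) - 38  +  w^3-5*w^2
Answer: A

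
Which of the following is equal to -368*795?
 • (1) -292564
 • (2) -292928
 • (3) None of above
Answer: 3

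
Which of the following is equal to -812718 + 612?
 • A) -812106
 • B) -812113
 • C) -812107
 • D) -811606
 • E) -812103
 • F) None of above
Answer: A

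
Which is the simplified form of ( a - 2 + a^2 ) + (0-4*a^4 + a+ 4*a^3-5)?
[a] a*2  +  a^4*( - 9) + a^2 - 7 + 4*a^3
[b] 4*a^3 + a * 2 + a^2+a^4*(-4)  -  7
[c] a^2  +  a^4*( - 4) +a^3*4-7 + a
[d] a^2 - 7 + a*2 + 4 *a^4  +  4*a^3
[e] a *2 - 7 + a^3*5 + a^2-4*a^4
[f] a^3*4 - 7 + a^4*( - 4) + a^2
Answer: b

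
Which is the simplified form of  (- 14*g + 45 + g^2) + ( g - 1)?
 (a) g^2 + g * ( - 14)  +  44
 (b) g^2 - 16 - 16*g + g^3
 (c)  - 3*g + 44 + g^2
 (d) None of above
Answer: d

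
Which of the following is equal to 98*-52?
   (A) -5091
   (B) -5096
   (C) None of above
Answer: B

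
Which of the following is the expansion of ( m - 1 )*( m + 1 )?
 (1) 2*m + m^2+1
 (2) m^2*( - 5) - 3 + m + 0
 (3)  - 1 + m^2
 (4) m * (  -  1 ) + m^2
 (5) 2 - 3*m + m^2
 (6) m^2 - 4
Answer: 3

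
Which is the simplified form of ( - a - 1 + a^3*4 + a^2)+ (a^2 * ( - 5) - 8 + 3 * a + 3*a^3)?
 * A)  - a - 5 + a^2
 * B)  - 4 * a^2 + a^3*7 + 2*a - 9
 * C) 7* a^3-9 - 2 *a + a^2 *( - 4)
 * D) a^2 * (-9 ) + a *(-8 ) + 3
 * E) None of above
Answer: B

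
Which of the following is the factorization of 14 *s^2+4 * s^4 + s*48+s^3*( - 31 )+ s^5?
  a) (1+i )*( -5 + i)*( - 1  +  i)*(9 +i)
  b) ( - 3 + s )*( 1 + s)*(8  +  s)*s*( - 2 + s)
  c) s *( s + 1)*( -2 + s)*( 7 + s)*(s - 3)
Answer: b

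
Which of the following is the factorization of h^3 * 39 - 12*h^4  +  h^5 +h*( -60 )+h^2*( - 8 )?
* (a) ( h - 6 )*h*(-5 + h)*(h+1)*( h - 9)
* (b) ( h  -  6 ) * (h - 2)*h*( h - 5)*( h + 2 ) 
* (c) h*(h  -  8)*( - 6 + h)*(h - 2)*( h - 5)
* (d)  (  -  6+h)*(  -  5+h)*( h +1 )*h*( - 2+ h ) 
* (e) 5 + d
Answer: d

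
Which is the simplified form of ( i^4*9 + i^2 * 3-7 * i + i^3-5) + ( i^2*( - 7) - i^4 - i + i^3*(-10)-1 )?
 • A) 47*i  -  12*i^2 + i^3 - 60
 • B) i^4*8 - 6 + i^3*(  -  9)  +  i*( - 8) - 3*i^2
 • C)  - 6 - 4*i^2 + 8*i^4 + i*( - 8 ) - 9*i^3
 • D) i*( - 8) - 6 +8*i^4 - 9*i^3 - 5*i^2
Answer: C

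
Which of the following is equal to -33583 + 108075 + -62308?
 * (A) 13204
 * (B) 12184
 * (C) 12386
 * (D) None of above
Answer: B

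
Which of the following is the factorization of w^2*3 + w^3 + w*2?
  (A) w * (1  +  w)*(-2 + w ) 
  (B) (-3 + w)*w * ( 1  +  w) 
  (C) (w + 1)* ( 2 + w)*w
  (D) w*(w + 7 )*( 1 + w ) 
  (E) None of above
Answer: C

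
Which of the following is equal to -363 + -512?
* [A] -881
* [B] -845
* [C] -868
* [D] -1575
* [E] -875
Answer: E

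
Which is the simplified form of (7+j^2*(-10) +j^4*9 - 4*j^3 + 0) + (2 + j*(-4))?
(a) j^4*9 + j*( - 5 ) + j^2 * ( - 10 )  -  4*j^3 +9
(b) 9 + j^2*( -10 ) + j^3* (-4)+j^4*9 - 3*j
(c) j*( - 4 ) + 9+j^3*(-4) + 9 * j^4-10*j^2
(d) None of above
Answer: c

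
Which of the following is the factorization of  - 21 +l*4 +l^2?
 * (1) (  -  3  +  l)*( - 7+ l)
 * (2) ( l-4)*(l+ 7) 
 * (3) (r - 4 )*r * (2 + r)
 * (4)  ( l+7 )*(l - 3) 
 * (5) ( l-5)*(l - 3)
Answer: 4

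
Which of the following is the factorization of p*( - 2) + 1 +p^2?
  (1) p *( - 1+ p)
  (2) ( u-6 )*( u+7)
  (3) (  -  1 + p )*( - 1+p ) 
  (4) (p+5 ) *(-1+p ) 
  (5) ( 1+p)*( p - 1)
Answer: 3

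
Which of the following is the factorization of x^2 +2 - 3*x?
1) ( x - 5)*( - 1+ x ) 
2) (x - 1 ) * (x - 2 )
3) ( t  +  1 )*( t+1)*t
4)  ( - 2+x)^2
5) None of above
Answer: 2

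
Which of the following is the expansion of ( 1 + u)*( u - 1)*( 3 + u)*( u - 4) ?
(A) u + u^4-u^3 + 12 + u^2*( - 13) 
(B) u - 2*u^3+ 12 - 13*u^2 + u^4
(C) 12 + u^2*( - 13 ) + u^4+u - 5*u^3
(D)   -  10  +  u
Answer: A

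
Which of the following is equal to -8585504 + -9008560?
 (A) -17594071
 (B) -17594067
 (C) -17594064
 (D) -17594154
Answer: C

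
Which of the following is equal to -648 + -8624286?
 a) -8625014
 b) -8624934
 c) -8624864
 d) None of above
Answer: b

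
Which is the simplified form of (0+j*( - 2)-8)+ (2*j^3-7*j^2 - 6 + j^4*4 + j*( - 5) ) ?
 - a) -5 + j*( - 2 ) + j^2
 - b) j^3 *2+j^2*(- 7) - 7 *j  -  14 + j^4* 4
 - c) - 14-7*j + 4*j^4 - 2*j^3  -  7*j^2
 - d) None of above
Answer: b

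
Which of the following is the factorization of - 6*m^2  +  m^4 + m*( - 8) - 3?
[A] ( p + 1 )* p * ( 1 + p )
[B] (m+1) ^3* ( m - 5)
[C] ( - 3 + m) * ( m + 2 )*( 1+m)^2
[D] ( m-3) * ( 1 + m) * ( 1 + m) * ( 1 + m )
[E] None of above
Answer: D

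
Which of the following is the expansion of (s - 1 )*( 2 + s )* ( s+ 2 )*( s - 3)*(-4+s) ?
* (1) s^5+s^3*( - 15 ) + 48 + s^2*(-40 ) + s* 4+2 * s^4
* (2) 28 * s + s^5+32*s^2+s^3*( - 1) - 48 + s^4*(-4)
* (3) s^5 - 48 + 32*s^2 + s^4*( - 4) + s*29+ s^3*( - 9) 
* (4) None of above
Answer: 4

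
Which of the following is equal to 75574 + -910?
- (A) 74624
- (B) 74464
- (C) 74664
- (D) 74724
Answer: C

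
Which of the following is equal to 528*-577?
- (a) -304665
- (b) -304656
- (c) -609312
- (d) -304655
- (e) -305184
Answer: b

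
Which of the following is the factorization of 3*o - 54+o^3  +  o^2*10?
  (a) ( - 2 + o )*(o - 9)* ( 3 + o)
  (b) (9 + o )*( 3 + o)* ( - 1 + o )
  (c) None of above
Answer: c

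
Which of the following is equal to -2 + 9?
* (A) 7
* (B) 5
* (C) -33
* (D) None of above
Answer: A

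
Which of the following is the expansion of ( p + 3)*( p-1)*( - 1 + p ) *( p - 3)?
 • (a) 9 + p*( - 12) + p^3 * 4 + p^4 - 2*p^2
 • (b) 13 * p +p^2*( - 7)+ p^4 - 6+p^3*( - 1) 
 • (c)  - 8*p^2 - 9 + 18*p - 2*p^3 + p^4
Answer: c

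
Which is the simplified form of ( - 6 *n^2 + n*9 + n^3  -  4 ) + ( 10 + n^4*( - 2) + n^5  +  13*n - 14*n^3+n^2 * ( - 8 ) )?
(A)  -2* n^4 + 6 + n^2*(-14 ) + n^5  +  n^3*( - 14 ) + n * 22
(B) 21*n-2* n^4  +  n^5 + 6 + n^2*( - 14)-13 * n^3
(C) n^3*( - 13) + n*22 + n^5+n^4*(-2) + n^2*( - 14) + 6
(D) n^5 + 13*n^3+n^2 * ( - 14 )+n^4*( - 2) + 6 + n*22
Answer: C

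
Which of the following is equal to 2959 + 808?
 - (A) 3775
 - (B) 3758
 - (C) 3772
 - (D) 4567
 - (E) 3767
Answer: E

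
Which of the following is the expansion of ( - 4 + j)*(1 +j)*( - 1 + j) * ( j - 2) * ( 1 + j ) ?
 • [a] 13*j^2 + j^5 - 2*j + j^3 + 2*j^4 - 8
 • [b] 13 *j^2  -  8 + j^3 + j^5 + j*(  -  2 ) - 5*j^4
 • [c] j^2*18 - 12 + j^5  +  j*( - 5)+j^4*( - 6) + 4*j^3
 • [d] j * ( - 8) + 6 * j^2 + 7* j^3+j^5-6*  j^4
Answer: b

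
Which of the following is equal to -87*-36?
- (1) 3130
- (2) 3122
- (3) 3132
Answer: 3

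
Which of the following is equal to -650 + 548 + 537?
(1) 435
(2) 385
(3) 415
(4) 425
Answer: 1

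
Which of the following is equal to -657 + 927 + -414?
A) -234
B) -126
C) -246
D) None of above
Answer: D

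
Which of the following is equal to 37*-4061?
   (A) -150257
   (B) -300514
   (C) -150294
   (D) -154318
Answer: A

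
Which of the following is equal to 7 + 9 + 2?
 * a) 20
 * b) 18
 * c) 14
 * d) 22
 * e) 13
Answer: b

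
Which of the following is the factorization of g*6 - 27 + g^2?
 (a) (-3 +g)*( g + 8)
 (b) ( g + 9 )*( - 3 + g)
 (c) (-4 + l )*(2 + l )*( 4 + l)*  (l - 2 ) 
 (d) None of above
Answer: b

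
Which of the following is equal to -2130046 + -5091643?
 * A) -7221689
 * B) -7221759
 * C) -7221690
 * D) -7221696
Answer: A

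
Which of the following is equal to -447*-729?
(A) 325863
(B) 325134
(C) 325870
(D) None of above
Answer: A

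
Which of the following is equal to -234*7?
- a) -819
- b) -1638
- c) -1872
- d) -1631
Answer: b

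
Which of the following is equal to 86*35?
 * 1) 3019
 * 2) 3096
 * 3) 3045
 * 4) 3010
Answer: 4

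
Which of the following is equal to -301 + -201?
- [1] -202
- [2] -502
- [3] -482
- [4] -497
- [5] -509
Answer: 2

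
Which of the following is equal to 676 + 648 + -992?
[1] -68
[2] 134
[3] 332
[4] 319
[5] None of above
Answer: 3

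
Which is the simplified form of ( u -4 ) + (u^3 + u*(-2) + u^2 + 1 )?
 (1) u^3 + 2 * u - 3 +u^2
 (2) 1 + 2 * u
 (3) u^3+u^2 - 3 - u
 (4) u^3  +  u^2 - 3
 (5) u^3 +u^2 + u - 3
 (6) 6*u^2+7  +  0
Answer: 3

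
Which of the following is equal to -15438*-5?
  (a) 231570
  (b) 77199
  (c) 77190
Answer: c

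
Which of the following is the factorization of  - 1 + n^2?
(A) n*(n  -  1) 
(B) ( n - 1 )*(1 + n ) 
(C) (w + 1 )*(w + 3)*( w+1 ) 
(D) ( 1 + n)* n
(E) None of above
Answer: B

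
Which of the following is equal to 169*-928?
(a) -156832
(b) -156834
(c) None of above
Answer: a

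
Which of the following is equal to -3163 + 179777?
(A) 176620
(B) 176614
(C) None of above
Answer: B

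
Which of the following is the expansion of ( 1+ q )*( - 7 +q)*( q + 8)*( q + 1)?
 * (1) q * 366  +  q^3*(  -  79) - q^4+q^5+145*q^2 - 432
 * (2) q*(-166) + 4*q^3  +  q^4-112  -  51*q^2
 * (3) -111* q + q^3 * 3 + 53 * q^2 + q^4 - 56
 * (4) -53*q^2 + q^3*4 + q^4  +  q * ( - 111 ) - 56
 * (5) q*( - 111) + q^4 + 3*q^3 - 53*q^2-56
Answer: 5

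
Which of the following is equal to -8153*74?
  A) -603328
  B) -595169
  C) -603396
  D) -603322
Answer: D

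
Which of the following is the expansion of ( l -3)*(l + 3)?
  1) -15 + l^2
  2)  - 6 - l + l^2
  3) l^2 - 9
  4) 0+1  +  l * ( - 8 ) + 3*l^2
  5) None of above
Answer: 3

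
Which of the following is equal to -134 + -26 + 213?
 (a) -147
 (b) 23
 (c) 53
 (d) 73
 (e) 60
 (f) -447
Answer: c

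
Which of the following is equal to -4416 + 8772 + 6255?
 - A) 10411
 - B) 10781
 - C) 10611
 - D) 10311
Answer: C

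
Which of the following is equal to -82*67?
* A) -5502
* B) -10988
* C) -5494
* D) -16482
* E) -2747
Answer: C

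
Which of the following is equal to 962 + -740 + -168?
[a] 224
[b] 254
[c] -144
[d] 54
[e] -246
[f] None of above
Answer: d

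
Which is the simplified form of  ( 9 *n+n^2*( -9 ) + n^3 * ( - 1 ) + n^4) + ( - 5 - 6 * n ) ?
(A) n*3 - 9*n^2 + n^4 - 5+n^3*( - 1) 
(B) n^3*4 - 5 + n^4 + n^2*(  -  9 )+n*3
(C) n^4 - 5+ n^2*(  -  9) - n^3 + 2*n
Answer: A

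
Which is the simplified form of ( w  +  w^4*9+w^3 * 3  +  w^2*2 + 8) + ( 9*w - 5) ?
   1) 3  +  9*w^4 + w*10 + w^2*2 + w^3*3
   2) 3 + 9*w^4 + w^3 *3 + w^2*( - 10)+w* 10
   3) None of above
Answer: 1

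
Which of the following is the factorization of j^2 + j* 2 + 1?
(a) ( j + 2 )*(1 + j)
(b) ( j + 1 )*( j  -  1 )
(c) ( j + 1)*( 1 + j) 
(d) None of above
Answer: c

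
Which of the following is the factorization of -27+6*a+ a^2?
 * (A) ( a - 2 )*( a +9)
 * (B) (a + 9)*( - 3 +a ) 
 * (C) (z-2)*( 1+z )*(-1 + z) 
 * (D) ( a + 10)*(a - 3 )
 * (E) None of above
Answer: B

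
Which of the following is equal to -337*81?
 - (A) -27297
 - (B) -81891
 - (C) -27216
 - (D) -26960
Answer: A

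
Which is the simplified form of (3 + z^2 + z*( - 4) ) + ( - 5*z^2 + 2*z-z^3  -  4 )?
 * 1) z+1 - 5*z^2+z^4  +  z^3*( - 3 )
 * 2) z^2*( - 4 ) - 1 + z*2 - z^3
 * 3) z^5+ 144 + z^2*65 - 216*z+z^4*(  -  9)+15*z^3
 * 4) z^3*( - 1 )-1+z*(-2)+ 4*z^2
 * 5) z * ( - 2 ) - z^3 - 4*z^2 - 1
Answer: 5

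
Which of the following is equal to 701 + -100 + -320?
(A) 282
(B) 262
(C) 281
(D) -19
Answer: C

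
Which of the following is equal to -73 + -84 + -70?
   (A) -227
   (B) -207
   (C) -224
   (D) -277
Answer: A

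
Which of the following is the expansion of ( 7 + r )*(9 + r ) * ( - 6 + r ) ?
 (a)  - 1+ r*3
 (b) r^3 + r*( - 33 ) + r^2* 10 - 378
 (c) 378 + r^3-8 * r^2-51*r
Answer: b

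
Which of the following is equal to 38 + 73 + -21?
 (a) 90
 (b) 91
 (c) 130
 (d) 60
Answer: a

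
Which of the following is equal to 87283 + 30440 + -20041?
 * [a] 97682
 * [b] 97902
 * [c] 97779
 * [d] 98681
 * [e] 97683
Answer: a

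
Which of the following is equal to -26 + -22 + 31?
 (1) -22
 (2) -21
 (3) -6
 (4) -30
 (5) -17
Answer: 5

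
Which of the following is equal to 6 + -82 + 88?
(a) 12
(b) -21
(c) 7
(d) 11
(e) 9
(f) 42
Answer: a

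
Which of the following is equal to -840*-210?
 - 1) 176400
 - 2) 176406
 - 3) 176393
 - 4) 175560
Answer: 1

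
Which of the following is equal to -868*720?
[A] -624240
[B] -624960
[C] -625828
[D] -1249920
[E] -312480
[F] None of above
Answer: B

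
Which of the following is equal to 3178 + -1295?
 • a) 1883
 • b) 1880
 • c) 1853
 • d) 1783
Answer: a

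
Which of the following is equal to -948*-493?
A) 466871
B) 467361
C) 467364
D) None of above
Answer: C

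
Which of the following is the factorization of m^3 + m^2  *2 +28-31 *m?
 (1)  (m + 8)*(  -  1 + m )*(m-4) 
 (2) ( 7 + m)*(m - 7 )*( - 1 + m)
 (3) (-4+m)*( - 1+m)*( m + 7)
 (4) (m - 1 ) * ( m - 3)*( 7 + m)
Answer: 3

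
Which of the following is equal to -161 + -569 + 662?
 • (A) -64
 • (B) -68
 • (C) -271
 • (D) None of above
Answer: B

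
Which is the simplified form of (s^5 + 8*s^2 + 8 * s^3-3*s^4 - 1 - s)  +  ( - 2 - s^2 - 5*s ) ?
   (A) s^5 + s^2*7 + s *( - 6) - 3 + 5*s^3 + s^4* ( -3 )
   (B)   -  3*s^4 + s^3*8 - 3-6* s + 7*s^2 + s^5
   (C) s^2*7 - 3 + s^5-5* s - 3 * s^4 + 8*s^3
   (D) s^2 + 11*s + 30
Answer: B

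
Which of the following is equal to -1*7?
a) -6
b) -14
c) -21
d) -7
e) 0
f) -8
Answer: d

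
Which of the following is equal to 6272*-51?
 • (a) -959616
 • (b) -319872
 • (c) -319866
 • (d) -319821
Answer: b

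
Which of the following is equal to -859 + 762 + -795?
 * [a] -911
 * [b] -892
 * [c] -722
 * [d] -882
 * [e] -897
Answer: b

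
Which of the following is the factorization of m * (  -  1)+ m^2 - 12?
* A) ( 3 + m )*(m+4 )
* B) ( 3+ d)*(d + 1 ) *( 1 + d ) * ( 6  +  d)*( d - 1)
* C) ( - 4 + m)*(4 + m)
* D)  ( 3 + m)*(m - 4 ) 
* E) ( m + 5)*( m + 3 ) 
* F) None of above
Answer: D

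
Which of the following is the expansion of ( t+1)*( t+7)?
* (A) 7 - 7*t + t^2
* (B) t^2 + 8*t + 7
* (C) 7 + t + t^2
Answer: B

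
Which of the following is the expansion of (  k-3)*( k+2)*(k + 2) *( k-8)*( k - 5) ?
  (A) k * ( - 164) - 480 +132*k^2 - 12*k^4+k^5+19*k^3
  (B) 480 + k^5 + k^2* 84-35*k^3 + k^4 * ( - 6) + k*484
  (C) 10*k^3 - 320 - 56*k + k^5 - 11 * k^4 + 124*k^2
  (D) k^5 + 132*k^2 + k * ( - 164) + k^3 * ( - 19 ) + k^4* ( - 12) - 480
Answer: A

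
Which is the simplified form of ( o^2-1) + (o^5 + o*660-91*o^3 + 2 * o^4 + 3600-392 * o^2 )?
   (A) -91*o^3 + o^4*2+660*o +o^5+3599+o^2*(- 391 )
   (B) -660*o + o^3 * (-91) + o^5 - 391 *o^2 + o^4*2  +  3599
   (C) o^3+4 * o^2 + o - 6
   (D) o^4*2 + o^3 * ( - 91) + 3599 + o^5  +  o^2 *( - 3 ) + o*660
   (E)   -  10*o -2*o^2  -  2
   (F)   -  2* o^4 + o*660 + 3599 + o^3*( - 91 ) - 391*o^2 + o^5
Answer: A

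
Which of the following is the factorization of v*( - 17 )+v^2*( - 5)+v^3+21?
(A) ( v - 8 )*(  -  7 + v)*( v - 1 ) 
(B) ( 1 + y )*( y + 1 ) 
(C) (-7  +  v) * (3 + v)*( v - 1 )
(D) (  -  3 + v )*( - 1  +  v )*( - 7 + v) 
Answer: C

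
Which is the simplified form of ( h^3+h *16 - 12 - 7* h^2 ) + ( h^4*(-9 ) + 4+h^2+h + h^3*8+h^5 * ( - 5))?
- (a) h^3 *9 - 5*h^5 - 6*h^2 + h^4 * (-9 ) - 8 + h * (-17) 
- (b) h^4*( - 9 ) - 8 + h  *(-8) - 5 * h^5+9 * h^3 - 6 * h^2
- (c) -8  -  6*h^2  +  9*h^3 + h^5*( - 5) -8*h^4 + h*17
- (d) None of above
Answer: d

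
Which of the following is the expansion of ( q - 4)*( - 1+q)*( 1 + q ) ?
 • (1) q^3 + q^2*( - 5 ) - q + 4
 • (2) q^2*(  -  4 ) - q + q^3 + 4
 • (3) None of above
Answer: 2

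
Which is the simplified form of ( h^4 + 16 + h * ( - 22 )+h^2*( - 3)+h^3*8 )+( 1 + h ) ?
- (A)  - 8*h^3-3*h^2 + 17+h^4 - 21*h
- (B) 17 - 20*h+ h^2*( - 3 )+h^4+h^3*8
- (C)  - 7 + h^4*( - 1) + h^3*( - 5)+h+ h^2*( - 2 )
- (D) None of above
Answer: D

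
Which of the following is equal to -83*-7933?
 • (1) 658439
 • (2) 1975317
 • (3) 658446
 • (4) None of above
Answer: 1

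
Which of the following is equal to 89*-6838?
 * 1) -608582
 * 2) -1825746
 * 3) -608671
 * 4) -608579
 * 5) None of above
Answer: 1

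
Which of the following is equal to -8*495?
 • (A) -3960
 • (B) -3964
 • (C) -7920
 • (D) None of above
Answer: A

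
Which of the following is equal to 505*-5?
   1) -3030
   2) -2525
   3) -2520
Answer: 2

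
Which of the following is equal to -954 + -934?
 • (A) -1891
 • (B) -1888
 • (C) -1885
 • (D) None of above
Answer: B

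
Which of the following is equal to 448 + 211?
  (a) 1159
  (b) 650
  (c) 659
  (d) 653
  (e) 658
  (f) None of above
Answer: c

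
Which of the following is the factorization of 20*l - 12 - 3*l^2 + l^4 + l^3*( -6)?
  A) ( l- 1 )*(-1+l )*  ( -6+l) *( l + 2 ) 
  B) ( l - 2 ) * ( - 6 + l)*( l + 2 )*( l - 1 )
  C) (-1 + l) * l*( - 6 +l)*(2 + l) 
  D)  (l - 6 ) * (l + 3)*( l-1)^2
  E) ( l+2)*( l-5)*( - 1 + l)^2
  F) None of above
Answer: A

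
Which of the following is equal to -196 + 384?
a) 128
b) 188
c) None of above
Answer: b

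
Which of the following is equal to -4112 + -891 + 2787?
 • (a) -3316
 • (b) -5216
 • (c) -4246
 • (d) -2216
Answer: d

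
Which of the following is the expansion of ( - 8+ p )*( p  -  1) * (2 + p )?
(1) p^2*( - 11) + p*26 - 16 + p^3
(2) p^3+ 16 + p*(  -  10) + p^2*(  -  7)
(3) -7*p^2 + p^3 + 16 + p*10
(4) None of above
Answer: 2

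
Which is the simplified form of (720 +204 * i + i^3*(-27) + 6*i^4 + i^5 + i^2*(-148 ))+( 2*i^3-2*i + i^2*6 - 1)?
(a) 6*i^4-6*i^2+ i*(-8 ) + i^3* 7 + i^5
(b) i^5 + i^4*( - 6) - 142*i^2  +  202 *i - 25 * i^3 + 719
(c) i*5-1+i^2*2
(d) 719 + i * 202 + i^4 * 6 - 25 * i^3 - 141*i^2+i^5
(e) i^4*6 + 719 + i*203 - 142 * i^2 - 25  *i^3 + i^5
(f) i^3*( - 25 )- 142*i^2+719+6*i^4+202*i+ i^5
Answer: f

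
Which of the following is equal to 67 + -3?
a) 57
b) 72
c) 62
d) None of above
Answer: d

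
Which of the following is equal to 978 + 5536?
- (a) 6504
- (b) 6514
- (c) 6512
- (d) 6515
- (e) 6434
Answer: b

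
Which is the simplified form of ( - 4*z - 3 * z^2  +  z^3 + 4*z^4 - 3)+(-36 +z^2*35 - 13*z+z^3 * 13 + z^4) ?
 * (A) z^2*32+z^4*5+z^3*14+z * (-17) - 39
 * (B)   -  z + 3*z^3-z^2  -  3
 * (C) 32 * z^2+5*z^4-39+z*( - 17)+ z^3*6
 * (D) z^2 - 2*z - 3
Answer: A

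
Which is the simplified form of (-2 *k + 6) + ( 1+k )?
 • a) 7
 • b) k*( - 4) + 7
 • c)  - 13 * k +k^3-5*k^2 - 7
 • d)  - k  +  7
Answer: d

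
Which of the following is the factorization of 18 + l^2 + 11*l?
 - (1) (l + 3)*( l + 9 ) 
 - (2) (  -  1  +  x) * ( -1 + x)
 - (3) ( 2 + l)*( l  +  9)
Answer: 3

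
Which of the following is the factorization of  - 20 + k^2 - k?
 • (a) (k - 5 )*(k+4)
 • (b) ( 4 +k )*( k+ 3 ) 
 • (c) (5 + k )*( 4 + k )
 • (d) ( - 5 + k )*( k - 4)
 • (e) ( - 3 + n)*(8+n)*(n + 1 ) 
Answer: a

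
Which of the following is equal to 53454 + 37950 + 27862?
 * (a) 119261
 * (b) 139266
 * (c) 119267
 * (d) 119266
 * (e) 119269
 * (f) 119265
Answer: d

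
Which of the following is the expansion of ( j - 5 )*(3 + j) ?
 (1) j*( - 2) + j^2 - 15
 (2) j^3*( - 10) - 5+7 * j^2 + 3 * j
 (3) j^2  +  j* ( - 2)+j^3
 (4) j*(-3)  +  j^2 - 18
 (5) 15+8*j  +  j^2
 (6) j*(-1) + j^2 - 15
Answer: 1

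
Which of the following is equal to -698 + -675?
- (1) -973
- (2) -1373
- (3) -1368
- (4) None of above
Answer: 2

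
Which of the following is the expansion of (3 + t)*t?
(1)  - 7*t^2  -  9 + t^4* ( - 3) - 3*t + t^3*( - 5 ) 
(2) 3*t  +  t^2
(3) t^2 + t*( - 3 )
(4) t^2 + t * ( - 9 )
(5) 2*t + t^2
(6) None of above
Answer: 2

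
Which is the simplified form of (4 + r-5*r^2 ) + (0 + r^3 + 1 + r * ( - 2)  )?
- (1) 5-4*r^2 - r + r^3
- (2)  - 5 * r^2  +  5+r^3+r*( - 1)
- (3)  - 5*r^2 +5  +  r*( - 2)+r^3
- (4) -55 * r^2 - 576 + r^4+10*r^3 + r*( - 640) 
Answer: 2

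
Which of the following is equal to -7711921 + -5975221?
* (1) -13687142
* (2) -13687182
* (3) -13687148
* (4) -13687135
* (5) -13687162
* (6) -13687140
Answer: 1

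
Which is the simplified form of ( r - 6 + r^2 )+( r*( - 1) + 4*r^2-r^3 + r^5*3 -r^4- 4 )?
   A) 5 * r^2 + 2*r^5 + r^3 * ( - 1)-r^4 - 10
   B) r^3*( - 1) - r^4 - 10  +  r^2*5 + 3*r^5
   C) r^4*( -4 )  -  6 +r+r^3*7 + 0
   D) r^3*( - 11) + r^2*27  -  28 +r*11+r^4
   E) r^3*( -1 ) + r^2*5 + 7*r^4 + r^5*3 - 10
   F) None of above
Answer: B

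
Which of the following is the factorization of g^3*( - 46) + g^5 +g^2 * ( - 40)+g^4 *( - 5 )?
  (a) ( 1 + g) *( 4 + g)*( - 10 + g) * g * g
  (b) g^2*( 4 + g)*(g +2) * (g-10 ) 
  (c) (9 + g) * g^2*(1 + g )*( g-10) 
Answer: a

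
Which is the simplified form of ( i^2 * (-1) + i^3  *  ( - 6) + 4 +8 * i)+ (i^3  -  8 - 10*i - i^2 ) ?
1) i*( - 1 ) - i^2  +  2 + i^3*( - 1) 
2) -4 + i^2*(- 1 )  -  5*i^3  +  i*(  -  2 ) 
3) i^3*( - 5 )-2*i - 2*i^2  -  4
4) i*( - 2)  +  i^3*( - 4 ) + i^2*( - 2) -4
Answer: 3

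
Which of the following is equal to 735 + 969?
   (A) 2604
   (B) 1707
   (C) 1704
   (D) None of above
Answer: C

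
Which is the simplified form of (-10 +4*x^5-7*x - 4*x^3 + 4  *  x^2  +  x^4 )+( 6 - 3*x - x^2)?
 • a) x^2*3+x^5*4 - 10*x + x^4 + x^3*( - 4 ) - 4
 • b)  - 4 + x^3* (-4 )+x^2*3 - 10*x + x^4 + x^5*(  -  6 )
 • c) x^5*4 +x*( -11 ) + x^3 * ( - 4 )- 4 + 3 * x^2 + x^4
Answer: a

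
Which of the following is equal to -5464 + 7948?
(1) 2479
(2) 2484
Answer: 2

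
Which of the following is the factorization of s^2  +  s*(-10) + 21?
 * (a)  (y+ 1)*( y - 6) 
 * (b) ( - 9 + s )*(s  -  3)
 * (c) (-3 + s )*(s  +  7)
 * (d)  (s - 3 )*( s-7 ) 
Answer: d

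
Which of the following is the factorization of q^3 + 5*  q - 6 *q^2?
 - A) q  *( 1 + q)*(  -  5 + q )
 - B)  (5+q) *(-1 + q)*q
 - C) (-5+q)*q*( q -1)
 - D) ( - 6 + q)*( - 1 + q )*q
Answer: C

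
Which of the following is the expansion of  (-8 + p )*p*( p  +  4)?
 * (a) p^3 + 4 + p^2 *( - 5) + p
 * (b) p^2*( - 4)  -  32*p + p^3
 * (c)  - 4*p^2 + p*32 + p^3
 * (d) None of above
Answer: b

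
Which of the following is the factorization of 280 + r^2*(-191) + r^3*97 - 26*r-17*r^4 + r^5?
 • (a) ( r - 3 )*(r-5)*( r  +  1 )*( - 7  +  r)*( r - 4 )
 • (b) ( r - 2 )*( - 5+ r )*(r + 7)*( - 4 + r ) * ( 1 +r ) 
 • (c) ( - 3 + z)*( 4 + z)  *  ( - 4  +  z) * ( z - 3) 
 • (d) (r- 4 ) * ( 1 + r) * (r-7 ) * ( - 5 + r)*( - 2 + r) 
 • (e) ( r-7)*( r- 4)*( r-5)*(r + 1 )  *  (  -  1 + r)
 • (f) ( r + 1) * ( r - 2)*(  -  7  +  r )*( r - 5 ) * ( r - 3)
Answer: d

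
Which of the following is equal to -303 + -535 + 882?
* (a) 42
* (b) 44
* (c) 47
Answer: b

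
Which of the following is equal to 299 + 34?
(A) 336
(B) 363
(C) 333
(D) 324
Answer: C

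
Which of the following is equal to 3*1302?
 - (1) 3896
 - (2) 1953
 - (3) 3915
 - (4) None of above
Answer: 4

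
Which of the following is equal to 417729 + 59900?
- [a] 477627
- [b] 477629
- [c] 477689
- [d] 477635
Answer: b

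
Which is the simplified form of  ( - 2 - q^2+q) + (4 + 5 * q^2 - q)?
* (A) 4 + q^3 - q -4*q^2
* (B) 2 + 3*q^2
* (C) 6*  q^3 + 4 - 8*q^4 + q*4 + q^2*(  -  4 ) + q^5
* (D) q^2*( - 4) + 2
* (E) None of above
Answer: E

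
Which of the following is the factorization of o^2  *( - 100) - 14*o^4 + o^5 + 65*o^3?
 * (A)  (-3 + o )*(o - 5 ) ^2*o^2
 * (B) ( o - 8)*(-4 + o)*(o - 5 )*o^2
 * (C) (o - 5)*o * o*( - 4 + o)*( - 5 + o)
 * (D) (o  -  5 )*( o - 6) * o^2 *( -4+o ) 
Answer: C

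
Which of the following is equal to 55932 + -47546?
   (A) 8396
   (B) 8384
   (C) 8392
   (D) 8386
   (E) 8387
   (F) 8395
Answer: D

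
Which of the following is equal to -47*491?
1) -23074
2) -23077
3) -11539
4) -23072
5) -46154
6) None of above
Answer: 2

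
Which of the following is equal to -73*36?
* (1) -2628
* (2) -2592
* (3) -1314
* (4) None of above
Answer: 1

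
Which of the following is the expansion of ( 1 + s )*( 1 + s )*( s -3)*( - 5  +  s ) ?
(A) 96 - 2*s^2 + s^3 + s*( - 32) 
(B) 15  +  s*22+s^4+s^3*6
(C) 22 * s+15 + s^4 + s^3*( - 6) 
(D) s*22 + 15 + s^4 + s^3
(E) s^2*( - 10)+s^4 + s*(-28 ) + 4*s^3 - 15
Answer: C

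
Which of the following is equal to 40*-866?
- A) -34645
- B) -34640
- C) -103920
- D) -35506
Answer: B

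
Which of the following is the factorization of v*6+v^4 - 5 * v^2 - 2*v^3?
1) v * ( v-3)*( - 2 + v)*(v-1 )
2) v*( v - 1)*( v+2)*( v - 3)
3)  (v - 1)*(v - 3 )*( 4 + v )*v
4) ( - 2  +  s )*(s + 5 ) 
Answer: 2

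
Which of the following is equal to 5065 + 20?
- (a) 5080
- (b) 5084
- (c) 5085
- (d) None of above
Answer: c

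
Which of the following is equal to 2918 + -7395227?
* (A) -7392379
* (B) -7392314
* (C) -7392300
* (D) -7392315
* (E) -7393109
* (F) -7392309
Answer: F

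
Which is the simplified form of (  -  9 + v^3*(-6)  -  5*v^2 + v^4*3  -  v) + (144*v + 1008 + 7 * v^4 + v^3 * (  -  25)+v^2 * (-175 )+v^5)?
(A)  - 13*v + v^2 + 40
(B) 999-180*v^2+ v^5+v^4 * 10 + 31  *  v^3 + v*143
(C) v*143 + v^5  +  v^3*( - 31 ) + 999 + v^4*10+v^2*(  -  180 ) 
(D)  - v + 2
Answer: C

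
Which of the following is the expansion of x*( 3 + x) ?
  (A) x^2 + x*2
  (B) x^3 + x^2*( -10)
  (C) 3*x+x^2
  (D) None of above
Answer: C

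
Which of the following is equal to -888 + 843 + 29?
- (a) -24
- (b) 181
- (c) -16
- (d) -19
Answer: c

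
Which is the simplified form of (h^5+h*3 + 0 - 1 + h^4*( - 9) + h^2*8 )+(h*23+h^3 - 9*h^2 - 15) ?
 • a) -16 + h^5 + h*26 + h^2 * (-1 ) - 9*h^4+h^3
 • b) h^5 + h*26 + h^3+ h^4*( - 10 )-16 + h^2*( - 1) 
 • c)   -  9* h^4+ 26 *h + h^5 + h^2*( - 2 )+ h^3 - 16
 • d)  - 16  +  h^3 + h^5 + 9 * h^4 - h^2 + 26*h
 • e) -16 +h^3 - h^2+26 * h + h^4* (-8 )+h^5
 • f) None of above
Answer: a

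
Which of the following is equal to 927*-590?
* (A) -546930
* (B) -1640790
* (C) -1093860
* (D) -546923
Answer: A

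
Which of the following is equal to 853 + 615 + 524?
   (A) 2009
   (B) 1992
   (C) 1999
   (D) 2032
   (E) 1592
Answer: B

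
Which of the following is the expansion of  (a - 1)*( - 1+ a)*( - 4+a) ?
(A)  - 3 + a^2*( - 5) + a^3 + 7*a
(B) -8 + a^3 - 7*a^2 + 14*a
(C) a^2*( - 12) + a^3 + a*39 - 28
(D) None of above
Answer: D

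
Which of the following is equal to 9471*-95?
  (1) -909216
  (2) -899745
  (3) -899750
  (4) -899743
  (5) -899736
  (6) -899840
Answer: 2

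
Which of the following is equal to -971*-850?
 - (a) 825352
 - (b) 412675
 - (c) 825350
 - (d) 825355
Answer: c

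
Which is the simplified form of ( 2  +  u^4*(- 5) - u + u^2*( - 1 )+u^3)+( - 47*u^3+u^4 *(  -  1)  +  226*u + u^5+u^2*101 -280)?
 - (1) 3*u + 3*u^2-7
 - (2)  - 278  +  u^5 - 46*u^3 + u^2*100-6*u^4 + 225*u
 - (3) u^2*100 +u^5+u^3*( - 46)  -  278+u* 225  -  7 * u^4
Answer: 2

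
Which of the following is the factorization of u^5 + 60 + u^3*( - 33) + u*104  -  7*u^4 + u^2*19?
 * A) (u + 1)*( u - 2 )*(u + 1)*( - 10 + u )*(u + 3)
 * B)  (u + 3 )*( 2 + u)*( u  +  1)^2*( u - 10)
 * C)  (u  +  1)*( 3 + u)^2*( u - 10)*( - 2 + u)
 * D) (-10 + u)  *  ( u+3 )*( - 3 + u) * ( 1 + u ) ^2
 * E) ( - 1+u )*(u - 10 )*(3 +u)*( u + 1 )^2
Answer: A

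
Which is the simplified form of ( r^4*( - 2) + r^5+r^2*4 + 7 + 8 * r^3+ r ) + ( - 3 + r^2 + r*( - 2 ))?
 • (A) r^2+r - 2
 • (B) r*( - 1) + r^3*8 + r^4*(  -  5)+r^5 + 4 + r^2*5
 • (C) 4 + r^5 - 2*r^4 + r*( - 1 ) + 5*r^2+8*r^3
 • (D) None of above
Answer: C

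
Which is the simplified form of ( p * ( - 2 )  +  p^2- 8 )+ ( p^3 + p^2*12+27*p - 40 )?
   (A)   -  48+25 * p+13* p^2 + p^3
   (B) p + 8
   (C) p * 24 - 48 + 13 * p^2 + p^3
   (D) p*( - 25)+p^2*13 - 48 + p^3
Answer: A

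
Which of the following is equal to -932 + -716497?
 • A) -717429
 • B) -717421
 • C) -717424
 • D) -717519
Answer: A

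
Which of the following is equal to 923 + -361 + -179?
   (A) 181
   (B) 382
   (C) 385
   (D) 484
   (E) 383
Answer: E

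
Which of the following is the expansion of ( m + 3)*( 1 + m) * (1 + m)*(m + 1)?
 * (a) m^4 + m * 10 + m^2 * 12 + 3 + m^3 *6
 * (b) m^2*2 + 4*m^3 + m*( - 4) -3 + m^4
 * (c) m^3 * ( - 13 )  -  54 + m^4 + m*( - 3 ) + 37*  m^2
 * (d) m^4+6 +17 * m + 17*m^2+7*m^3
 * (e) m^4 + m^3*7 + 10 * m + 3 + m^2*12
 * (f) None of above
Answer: a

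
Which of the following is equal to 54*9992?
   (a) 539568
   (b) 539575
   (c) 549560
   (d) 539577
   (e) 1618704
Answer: a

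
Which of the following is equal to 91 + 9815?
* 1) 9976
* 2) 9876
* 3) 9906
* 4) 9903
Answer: 3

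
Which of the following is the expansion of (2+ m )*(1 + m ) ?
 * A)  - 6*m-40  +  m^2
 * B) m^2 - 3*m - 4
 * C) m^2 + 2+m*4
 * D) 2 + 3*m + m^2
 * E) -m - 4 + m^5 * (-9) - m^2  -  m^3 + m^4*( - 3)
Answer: D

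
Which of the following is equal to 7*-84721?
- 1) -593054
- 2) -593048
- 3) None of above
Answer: 3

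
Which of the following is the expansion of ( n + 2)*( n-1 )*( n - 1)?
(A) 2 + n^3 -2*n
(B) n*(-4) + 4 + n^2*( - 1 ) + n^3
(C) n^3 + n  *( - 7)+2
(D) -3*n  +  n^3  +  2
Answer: D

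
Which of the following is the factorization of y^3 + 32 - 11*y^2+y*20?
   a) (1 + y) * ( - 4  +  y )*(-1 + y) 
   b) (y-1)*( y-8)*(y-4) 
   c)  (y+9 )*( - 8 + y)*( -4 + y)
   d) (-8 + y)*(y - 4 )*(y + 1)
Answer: d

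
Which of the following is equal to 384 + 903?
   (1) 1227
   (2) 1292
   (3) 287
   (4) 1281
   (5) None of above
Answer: 5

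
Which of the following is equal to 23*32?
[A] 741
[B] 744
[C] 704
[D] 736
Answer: D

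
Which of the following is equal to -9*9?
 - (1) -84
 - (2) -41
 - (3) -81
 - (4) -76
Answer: 3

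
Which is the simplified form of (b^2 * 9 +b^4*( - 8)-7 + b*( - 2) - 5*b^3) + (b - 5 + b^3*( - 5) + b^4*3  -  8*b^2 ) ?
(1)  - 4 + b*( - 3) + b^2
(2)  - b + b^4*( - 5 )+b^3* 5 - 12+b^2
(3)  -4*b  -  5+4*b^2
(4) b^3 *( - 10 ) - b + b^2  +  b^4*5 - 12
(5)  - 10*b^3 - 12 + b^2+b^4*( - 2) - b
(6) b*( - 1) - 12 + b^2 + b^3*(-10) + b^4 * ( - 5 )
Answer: 6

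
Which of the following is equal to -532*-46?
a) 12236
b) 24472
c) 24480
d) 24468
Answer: b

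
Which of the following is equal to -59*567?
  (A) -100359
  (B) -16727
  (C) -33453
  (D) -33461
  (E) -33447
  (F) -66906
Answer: C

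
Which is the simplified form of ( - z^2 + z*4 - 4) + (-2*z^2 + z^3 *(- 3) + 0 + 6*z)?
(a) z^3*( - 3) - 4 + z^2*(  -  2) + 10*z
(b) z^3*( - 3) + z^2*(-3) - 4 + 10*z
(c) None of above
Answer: b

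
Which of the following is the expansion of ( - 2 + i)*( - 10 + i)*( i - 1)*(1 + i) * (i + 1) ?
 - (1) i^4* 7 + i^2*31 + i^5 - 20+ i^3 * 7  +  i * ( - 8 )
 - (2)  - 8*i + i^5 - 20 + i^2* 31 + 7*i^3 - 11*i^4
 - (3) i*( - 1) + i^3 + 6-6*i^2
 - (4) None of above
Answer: 2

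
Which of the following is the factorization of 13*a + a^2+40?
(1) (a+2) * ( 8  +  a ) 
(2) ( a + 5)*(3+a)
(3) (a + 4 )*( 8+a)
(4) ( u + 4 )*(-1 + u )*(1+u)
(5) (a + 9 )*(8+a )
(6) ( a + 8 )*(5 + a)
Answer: 6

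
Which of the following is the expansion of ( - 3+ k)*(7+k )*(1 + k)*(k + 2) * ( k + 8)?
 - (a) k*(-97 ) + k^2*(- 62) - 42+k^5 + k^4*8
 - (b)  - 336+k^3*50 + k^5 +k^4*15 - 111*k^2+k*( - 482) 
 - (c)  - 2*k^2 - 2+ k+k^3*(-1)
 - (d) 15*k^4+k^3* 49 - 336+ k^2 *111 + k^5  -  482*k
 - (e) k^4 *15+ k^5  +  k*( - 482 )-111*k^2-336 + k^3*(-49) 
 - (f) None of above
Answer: f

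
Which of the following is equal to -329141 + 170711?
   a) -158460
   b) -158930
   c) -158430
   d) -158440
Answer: c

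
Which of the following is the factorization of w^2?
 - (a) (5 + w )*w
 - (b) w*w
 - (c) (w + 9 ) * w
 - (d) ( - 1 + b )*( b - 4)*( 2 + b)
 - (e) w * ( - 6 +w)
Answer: b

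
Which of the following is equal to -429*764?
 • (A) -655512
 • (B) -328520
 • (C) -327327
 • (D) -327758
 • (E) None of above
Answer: E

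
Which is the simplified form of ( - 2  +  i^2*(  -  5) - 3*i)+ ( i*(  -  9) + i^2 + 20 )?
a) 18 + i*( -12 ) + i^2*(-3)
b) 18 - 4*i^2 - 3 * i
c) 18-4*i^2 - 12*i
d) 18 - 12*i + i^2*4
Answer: c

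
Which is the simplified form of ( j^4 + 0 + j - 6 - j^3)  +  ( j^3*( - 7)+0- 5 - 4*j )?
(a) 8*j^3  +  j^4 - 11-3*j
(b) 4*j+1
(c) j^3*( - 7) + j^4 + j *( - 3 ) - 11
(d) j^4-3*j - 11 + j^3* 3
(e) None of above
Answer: e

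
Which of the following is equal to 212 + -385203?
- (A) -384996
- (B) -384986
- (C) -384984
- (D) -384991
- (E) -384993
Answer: D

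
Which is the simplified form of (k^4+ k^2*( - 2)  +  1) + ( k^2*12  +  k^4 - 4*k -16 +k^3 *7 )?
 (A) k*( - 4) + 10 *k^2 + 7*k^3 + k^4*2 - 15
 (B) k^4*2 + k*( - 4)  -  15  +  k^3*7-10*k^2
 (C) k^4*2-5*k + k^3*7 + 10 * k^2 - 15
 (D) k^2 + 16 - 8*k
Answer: A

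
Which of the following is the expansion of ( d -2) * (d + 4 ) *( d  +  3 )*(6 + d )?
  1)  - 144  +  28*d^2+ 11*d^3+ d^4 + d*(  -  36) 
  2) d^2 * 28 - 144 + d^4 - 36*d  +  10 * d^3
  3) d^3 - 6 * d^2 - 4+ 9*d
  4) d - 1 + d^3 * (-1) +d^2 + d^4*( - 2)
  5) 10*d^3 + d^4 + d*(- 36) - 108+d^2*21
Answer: 1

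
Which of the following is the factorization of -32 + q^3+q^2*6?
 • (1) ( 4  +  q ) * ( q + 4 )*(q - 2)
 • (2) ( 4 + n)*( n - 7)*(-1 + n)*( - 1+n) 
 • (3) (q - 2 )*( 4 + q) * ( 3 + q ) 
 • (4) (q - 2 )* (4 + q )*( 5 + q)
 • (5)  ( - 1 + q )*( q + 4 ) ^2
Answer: 1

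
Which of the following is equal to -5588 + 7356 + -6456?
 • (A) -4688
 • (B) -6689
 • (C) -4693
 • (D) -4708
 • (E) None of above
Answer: A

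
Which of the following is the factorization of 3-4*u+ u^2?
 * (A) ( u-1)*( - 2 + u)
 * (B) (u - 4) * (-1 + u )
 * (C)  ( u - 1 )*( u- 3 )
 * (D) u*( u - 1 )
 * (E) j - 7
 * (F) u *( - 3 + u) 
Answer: C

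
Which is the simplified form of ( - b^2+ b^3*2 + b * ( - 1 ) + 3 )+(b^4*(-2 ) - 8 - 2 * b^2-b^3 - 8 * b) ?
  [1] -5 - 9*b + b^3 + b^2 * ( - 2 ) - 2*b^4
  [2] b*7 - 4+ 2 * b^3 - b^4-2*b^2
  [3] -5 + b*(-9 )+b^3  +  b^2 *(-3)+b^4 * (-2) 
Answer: 3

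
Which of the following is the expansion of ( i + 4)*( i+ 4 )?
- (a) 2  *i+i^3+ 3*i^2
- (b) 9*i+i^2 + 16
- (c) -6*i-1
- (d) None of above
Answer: d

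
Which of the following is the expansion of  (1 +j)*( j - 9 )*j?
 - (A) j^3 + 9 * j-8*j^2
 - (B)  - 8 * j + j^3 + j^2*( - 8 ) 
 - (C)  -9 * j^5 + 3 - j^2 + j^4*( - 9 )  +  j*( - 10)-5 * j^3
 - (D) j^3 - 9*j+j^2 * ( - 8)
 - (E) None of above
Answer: D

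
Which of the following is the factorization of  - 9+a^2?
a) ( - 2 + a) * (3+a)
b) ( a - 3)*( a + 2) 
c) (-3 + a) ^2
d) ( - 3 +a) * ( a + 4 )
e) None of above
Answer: e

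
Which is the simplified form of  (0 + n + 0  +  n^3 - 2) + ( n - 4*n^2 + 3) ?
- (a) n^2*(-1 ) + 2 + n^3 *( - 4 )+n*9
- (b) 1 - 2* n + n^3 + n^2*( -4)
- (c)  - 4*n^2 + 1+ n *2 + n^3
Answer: c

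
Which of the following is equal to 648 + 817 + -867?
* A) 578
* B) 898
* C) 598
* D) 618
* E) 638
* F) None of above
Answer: C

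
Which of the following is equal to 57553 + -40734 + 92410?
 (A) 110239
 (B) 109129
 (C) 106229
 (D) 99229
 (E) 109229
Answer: E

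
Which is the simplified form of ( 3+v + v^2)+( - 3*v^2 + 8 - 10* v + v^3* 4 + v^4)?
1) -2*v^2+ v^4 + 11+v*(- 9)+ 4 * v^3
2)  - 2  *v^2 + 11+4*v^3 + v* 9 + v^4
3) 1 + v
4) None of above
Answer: 1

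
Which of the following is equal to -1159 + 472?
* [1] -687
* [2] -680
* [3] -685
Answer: 1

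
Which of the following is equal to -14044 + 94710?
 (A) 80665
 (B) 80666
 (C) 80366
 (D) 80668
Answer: B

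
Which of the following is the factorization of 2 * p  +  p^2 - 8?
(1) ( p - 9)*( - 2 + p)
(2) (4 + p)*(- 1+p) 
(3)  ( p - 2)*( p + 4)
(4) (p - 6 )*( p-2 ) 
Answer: 3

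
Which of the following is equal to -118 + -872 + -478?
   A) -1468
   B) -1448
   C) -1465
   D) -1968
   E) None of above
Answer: A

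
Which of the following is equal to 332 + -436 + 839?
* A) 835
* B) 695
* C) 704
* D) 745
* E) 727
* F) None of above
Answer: F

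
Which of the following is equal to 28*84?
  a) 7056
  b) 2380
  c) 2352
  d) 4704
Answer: c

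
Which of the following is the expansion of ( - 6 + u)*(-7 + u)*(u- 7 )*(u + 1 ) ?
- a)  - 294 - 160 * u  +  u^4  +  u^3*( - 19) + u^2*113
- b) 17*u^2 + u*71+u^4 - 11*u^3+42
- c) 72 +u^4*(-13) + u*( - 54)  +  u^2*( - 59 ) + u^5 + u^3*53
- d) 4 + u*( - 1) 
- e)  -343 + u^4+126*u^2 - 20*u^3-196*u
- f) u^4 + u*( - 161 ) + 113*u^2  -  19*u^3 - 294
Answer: f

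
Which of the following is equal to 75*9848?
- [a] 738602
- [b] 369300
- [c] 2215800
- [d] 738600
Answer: d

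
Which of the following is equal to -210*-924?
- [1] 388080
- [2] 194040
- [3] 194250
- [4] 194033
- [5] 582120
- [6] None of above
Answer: 2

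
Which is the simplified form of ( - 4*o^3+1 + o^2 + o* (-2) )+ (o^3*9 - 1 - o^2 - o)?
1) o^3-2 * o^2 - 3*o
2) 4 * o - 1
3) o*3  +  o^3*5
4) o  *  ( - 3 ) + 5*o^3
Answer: 4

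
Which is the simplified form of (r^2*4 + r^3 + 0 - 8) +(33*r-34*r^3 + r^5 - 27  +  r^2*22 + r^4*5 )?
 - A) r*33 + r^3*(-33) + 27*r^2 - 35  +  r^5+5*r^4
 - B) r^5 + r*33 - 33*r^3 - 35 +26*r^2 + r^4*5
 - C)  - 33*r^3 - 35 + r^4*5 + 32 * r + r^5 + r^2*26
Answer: B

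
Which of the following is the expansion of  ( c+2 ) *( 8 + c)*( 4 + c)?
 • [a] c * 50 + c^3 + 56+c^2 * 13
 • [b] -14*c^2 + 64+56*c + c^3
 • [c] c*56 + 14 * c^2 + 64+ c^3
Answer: c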